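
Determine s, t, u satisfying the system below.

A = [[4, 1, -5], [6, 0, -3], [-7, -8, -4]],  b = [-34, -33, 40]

Forward elimination on [A|b]:
R2 <- R2 - (3/2)*R1:  [    0  -3/2   9/2    18 ]
R3 <- R3 - (-7/4)*R1:  [     0  -25/4  -51/4  -39/2 ]
R3 <- R3 - (25/6)*R2:  [      0       0   -63/2  -189/2 ]
Row echelon form:
[ 4     1     -5  |     -34 ]
[ 0  -3/2    9/2  |      18 ]
[ 0     0  -63/2  |  -189/2 ]
Back-substitution:
u = (-189/2) / (-63/2) = 3
t = (18 - (9/2)*(3)) / (-3/2) = -3
s = (-34 - (1)*(-3) - (-5)*(3)) / 4 = -4

(-4, -3, 3)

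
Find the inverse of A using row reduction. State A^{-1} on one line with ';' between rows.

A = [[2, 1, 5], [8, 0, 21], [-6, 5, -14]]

inverse = [35/8 -13/8 -7/8; 7/12 -1/12 1/12; -5/3 2/3 1/3]

Gauss-Jordan on [A | I]:
R1 <- (1/2)*R1:  [   1  1/2  5/2  |  1/2    0    0 ]
R2 <- R2 - (8)*R1:  [  0  -4   1  |  -4   1   0 ]
R3 <- R3 - (-6)*R1:  [ 0  8  1  |  3  0  1 ]
R2 <- (1/-4)*R2:  [    0     1  -1/4  |     1  -1/4     0 ]
R1 <- R1 - (1/2)*R2:  [    1     0  21/8  |     0   1/8     0 ]
R3 <- R3 - (8)*R2:  [  0   0   3  |  -5   2   1 ]
R3 <- (1/3)*R3:  [    0     0     1  |  -5/3   2/3   1/3 ]
R1 <- R1 - (21/8)*R3:  [     1      0      0  |   35/8  -13/8   -7/8 ]
R2 <- R2 - (-1/4)*R3:  [     0      1      0  |   7/12  -1/12   1/12 ]
Right block of [I | A^{-1}] is the inverse:
[ 35/8  -13/8  -7/8 ]
[ 7/12  -1/12  1/12 ]
[ -5/3    2/3   1/3 ]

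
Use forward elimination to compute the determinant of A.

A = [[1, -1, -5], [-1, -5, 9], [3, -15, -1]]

det(A) = -36

Forward elimination:
R2 <- R2 - (-1)*R1:  [  0  -6   4 ]
R3 <- R3 - (3)*R1:  [   0  -12   14 ]
R3 <- R3 - (2)*R2:  [ 0  0  6 ]
Upper-triangular form:
[ 1  -1  -5 ]
[ 0  -6   4 ]
[ 0   0   6 ]
det(A) = (-1)^0 * (1) * (-6) * (6) = -36  (0 row swaps -> sign +1)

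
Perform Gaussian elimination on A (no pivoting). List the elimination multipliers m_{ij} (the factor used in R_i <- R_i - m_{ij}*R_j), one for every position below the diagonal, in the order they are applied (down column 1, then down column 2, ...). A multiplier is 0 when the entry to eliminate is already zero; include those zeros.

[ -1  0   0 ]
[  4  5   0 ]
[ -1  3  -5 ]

Forward elimination:
R2 <- R2 - (-4)*R1:  [ 0  5  0 ]
R3 <- R3 - (1)*R1:  [  0   3  -5 ]
R3 <- R3 - (3/5)*R2:  [  0   0  -5 ]
Multipliers (in order of application): m_{21} = -4, m_{31} = 1, m_{32} = 3/5

multipliers: -4, 1, 3/5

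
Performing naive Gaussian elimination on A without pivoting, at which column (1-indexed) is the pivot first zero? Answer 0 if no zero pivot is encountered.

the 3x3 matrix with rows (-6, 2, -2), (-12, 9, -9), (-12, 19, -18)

Naive forward elimination:
R2 <- R2 - (2)*R1:  [  0   5  -5 ]
R3 <- R3 - (2)*R1:  [   0   15  -14 ]
R3 <- R3 - (3)*R2:  [ 0  0  1 ]
All pivots nonzero; naive elimination completes without hitting a zero pivot.

first zero-pivot column = 0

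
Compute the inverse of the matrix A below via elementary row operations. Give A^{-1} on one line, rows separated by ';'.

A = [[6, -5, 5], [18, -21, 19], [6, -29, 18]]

Gauss-Jordan on [A | I]:
R1 <- (1/6)*R1:  [    1  -5/6   5/6  |   1/6     0     0 ]
R2 <- R2 - (18)*R1:  [  0  -6   4  |  -3   1   0 ]
R3 <- R3 - (6)*R1:  [   0  -24   13  |   -1    0    1 ]
R2 <- (1/-6)*R2:  [    0     1  -2/3  |   1/2  -1/6     0 ]
R1 <- R1 - (-5/6)*R2:  [     1      0   5/18  |   7/12  -5/36      0 ]
R3 <- R3 - (-24)*R2:  [  0   0  -3  |  11  -4   1 ]
R3 <- (1/-3)*R3:  [     0      0      1  |  -11/3    4/3   -1/3 ]
R1 <- R1 - (5/18)*R3:  [       1        0        0  |  173/108  -55/108     5/54 ]
R2 <- R2 - (-2/3)*R3:  [      0       1       0  |  -35/18   13/18    -2/9 ]
Right block of [I | A^{-1}] is the inverse:
[ 173/108  -55/108  5/54 ]
[  -35/18    13/18  -2/9 ]
[   -11/3      4/3  -1/3 ]

inverse = [173/108 -55/108 5/54; -35/18 13/18 -2/9; -11/3 4/3 -1/3]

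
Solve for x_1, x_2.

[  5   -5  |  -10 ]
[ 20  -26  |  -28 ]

Forward elimination on [A|b]:
R2 <- R2 - (4)*R1:  [  0  -6  12 ]
Row echelon form:
[ 5  -5  |  -10 ]
[ 0  -6  |   12 ]
Back-substitution:
x_2 = (12) / -6 = -2
x_1 = (-10 - (-5)*(-2)) / 5 = -4

(-4, -2)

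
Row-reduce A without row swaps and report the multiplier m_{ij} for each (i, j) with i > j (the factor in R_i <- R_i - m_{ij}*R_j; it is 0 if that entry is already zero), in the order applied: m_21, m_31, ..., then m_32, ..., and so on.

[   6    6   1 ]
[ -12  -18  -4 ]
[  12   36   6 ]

multipliers: -2, 2, -4

Forward elimination:
R2 <- R2 - (-2)*R1:  [  0  -6  -2 ]
R3 <- R3 - (2)*R1:  [  0  24   4 ]
R3 <- R3 - (-4)*R2:  [  0   0  -4 ]
Multipliers (in order of application): m_{21} = -2, m_{31} = 2, m_{32} = -4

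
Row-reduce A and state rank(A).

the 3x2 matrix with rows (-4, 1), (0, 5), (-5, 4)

Row reduction:
R3 <- R3 - (5/4)*R1:  [    0  11/4 ]
R3 <- R3 - (11/20)*R2:  [ 0  0 ]
Row echelon form:
[ -4  1 ]
[  0  5 ]
[  0  0 ]
Nonzero rows / pivot columns: 2

rank(A) = 2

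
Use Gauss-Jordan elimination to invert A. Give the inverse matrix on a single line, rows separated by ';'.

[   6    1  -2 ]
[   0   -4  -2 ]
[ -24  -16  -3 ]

Gauss-Jordan on [A | I]:
R1 <- (1/6)*R1:  [    1   1/6  -1/3  |   1/6     0     0 ]
R3 <- R3 - (-24)*R1:  [   0  -12  -11  |    4    0    1 ]
R2 <- (1/-4)*R2:  [    0     1   1/2  |     0  -1/4     0 ]
R1 <- R1 - (1/6)*R2:  [     1      0  -5/12  |    1/6   1/24      0 ]
R3 <- R3 - (-12)*R2:  [  0   0  -5  |   4  -3   1 ]
R3 <- (1/-5)*R3:  [    0     0     1  |  -4/5   3/5  -1/5 ]
R1 <- R1 - (-5/12)*R3:  [     1      0      0  |   -1/6   7/24  -1/12 ]
R2 <- R2 - (1/2)*R3:  [      0       1       0  |     2/5  -11/20    1/10 ]
Right block of [I | A^{-1}] is the inverse:
[ -1/6    7/24  -1/12 ]
[  2/5  -11/20   1/10 ]
[ -4/5     3/5   -1/5 ]

inverse = [-1/6 7/24 -1/12; 2/5 -11/20 1/10; -4/5 3/5 -1/5]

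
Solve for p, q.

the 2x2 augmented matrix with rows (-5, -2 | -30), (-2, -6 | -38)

(4, 5)

Forward elimination on [A|b]:
R2 <- R2 - (2/5)*R1:  [     0  -26/5    -26 ]
Row echelon form:
[ -5     -2  |  -30 ]
[  0  -26/5  |  -26 ]
Back-substitution:
q = (-26) / (-26/5) = 5
p = (-30 - (-2)*(5)) / -5 = 4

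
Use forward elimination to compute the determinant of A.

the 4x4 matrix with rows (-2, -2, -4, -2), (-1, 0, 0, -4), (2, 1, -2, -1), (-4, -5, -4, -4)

Forward elimination:
R2 <- R2 - (1/2)*R1:  [  0   1   2  -3 ]
R3 <- R3 - (-1)*R1:  [  0  -1  -6  -3 ]
R4 <- R4 - (2)*R1:  [  0  -1   4   0 ]
R3 <- R3 - (-1)*R2:  [  0   0  -4  -6 ]
R4 <- R4 - (-1)*R2:  [  0   0   6  -3 ]
R4 <- R4 - (-3/2)*R3:  [   0    0    0  -12 ]
Upper-triangular form:
[ -2  -2  -4   -2 ]
[  0   1   2   -3 ]
[  0   0  -4   -6 ]
[  0   0   0  -12 ]
det(A) = (-1)^0 * (-2) * (1) * (-4) * (-12) = -96  (0 row swaps -> sign +1)

det(A) = -96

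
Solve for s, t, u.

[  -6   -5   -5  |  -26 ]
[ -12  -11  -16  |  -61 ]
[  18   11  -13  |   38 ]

Forward elimination on [A|b]:
R2 <- R2 - (2)*R1:  [  0  -1  -6  -9 ]
R3 <- R3 - (-3)*R1:  [   0   -4  -28  -40 ]
R3 <- R3 - (4)*R2:  [  0   0  -4  -4 ]
Row echelon form:
[ -6  -5  -5  |  -26 ]
[  0  -1  -6  |   -9 ]
[  0   0  -4  |   -4 ]
Back-substitution:
u = (-4) / -4 = 1
t = (-9 - (-6)*(1)) / -1 = 3
s = (-26 - (-5)*(3) - (-5)*(1)) / -6 = 1

(1, 3, 1)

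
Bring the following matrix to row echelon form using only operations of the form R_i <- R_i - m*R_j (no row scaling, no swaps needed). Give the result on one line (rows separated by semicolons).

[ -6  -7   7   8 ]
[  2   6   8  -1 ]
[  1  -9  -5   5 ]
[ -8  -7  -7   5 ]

REF = [-6 -7 7 8; 0 11/3 31/3 5/3; 0 0 273/11 241/22; 0 0 0 44/13]

Forward elimination:
R2 <- R2 - (-1/3)*R1:  [    0  11/3  31/3   5/3 ]
R3 <- R3 - (-1/6)*R1:  [     0  -61/6  -23/6   19/3 ]
R4 <- R4 - (4/3)*R1:  [     0    7/3  -49/3  -17/3 ]
R3 <- R3 - (-61/22)*R2:  [      0       0  273/11  241/22 ]
R4 <- R4 - (7/11)*R2:  [       0        0  -252/11   -74/11 ]
R4 <- R4 - (-12/13)*R3:  [     0      0      0  44/13 ]
Row echelon form:
[ -6    -7       7       8 ]
[  0  11/3    31/3     5/3 ]
[  0     0  273/11  241/22 ]
[  0     0       0   44/13 ]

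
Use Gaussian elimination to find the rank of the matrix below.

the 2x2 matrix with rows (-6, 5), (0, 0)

Row reduction:
Row echelon form:
[ -6  5 ]
[  0  0 ]
Nonzero rows / pivot columns: 1

rank(A) = 1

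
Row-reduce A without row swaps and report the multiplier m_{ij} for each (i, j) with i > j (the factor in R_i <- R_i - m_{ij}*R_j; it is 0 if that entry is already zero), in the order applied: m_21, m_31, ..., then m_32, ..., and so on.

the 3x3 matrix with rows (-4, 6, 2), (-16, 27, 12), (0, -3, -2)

Forward elimination:
R2 <- R2 - (4)*R1:  [ 0  3  4 ]
R3: entry in column 1 is already 0 -> m_{31} = 0 (no row operation needed)
R3 <- R3 - (-1)*R2:  [ 0  0  2 ]
Multipliers (in order of application): m_{21} = 4, m_{31} = 0, m_{32} = -1

multipliers: 4, 0, -1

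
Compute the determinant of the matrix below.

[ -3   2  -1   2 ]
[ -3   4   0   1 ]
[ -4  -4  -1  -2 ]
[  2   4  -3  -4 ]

det(A) = 304

Forward elimination:
R2 <- R2 - (1)*R1:  [  0   2   1  -1 ]
R3 <- R3 - (4/3)*R1:  [     0  -20/3    1/3  -14/3 ]
R4 <- R4 - (-2/3)*R1:  [     0   16/3  -11/3   -8/3 ]
R3 <- R3 - (-10/3)*R2:  [    0     0  11/3    -8 ]
R4 <- R4 - (8/3)*R2:  [     0      0  -19/3      0 ]
R4 <- R4 - (-19/11)*R3:  [       0        0        0  -152/11 ]
Upper-triangular form:
[ -3  2    -1        2 ]
[  0  2     1       -1 ]
[  0  0  11/3       -8 ]
[  0  0     0  -152/11 ]
det(A) = (-1)^0 * (-3) * (2) * (11/3) * (-152/11) = 304  (0 row swaps -> sign +1)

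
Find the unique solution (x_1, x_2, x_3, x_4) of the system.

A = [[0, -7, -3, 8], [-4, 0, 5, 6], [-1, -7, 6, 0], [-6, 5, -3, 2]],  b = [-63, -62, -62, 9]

Forward elimination on [A|b]:
R1 <-> R2   (pivot in column 1 was zero)
[ -4   0   5  6  -62 ]
[  0  -7  -3  8  -63 ]
[ -1  -7   6  0  -62 ]
[ -6   5  -3  2    9 ]
R3 <- R3 - (1/4)*R1:  [     0     -7   19/4   -3/2  -93/2 ]
R4 <- R4 - (3/2)*R1:  [     0      5  -21/2     -7    102 ]
R3 <- R3 - (1)*R2:  [     0      0   31/4  -19/2   33/2 ]
R4 <- R4 - (-5/7)*R2:  [       0        0  -177/14     -9/7       57 ]
R4 <- R4 - (-354/217)*R3:  [         0          0          0  -3642/217  18210/217 ]
Row echelon form:
[ -4   0     5          6  |        -62 ]
[  0  -7    -3          8  |        -63 ]
[  0   0  31/4      -19/2  |       33/2 ]
[  0   0     0  -3642/217  |  18210/217 ]
Back-substitution:
x_4 = (18210/217) / (-3642/217) = -5
x_3 = (33/2 - (-19/2)*(-5)) / (31/4) = -4
x_2 = (-63 - (-3)*(-4) - (8)*(-5)) / -7 = 5
x_1 = (-62 - (5)*(-4) - (6)*(-5)) / -4 = 3

(3, 5, -4, -5)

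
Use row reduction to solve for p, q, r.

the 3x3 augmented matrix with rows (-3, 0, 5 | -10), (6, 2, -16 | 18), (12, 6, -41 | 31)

Forward elimination on [A|b]:
R2 <- R2 - (-2)*R1:  [  0   2  -6  -2 ]
R3 <- R3 - (-4)*R1:  [   0    6  -21   -9 ]
R3 <- R3 - (3)*R2:  [  0   0  -3  -3 ]
Row echelon form:
[ -3  0   5  |  -10 ]
[  0  2  -6  |   -2 ]
[  0  0  -3  |   -3 ]
Back-substitution:
r = (-3) / -3 = 1
q = (-2 - (-6)*(1)) / 2 = 2
p = (-10 - (5)*(1)) / -3 = 5

(5, 2, 1)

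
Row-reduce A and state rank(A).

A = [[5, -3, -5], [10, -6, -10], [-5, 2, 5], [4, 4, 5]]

rank(A) = 3

Row reduction:
R2 <- R2 - (2)*R1:  [ 0  0  0 ]
R3 <- R3 - (-1)*R1:  [  0  -1   0 ]
R4 <- R4 - (4/5)*R1:  [    0  32/5     9 ]
R2 <-> R3   (pivot in column 2 was zero)
[ 5    -3  -5 ]
[ 0    -1   0 ]
[ 0     0   0 ]
[ 0  32/5   9 ]
R4 <- R4 - (-32/5)*R2:  [ 0  0  9 ]
R3 <-> R4   (pivot in column 3 was zero)
[ 5  -3  -5 ]
[ 0  -1   0 ]
[ 0   0   9 ]
[ 0   0   0 ]
Row echelon form:
[ 5  -3  -5 ]
[ 0  -1   0 ]
[ 0   0   9 ]
[ 0   0   0 ]
Nonzero rows / pivot columns: 3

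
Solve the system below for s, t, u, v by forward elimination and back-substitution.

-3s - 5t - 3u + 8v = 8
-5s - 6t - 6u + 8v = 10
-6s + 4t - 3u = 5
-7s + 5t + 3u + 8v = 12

(-2, -1, 1, 0)

Forward elimination on [A|b]:
R2 <- R2 - (5/3)*R1:  [     0    7/3     -1  -16/3  -10/3 ]
R3 <- R3 - (2)*R1:  [   0   14    3  -16  -11 ]
R4 <- R4 - (7/3)*R1:  [     0   50/3     10  -32/3  -20/3 ]
R3 <- R3 - (6)*R2:  [  0   0   9  16   9 ]
R4 <- R4 - (50/7)*R2:  [     0      0  120/7  192/7  120/7 ]
R4 <- R4 - (40/21)*R3:  [      0       0       0  -64/21       0 ]
Row echelon form:
[ -3   -5  -3       8  |      8 ]
[  0  7/3  -1   -16/3  |  -10/3 ]
[  0    0   9      16  |      9 ]
[  0    0   0  -64/21  |      0 ]
Back-substitution:
v = (0) / (-64/21) = 0
u = (9 - (16)*(0)) / 9 = 1
t = (-10/3 - (-1)*(1) - (-16/3)*(0)) / (7/3) = -1
s = (8 - (-5)*(-1) - (-3)*(1) - (8)*(0)) / -3 = -2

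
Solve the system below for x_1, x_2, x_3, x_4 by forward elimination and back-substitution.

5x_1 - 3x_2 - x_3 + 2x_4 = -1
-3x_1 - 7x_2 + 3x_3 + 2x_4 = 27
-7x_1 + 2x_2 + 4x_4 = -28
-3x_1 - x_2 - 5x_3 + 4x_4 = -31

Forward elimination on [A|b]:
R2 <- R2 - (-3/5)*R1:  [     0  -44/5   12/5   16/5  132/5 ]
R3 <- R3 - (-7/5)*R1:  [      0   -11/5    -7/5    34/5  -147/5 ]
R4 <- R4 - (-3/5)*R1:  [      0   -14/5   -28/5    26/5  -158/5 ]
R3 <- R3 - (1/4)*R2:  [   0    0   -2    6  -36 ]
R4 <- R4 - (7/22)*R2:  [      0       0  -70/11   46/11     -40 ]
R4 <- R4 - (35/11)*R3:  [       0        0        0  -164/11   820/11 ]
Row echelon form:
[ 5     -3    -1        2  |      -1 ]
[ 0  -44/5  12/5     16/5  |   132/5 ]
[ 0      0    -2        6  |     -36 ]
[ 0      0     0  -164/11  |  820/11 ]
Back-substitution:
x_4 = (820/11) / (-164/11) = -5
x_3 = (-36 - (6)*(-5)) / -2 = 3
x_2 = (132/5 - (12/5)*(3) - (16/5)*(-5)) / (-44/5) = -4
x_1 = (-1 - (-3)*(-4) - (-1)*(3) - (2)*(-5)) / 5 = 0

(0, -4, 3, -5)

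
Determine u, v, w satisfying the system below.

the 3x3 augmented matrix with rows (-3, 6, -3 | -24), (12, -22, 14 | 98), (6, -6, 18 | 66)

Forward elimination on [A|b]:
R2 <- R2 - (-4)*R1:  [ 0  2  2  2 ]
R3 <- R3 - (-2)*R1:  [  0   6  12  18 ]
R3 <- R3 - (3)*R2:  [  0   0   6  12 ]
Row echelon form:
[ -3  6  -3  |  -24 ]
[  0  2   2  |    2 ]
[  0  0   6  |   12 ]
Back-substitution:
w = (12) / 6 = 2
v = (2 - (2)*(2)) / 2 = -1
u = (-24 - (6)*(-1) - (-3)*(2)) / -3 = 4

(4, -1, 2)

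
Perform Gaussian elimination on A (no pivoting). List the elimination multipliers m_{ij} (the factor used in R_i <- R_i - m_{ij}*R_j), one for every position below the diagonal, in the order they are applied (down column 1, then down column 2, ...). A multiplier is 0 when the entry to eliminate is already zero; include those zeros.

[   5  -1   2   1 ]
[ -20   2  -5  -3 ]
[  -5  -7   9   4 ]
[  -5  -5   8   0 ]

Forward elimination:
R2 <- R2 - (-4)*R1:  [  0  -2   3   1 ]
R3 <- R3 - (-1)*R1:  [  0  -8  11   5 ]
R4 <- R4 - (-1)*R1:  [  0  -6  10   1 ]
R3 <- R3 - (4)*R2:  [  0   0  -1   1 ]
R4 <- R4 - (3)*R2:  [  0   0   1  -2 ]
R4 <- R4 - (-1)*R3:  [  0   0   0  -1 ]
Multipliers (in order of application): m_{21} = -4, m_{31} = -1, m_{41} = -1, m_{32} = 4, m_{42} = 3, m_{43} = -1

multipliers: -4, -1, -1, 4, 3, -1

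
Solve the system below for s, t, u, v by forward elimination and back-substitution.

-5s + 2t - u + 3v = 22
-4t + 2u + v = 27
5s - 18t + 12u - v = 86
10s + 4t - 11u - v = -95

Forward elimination on [A|b]:
R3 <- R3 - (-1)*R1:  [   0  -16   11    2  108 ]
R4 <- R4 - (-2)*R1:  [   0    8  -13    5  -51 ]
R3 <- R3 - (4)*R2:  [  0   0   3  -2   0 ]
R4 <- R4 - (-2)*R2:  [  0   0  -9   7   3 ]
R4 <- R4 - (-3)*R3:  [ 0  0  0  1  3 ]
Row echelon form:
[ -5   2  -1   3  |  22 ]
[  0  -4   2   1  |  27 ]
[  0   0   3  -2  |   0 ]
[  0   0   0   1  |   3 ]
Back-substitution:
v = (3) / 1 = 3
u = (0 - (-2)*(3)) / 3 = 2
t = (27 - (2)*(2) - (1)*(3)) / -4 = -5
s = (22 - (2)*(-5) - (-1)*(2) - (3)*(3)) / -5 = -5

(-5, -5, 2, 3)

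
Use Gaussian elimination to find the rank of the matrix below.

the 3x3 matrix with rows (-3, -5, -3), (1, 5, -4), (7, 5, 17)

Row reduction:
R2 <- R2 - (-1/3)*R1:  [    0  10/3    -5 ]
R3 <- R3 - (-7/3)*R1:  [     0  -20/3     10 ]
R3 <- R3 - (-2)*R2:  [ 0  0  0 ]
Row echelon form:
[ -3    -5  -3 ]
[  0  10/3  -5 ]
[  0     0   0 ]
Nonzero rows / pivot columns: 2

rank(A) = 2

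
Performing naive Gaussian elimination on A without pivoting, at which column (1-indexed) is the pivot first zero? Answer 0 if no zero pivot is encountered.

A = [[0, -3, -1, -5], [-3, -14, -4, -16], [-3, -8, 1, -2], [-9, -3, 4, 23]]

first zero-pivot column = 1

Naive forward elimination:
Pivot entry (1,1) is zero but row 2 has -3 in column 1 -> naive elimination stops; a row interchange (e.g. R1 <-> R2) would be required here.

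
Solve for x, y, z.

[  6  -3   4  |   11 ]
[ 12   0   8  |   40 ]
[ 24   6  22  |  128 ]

Forward elimination on [A|b]:
R2 <- R2 - (2)*R1:  [  0   6   0  18 ]
R3 <- R3 - (4)*R1:  [  0  18   6  84 ]
R3 <- R3 - (3)*R2:  [  0   0   6  30 ]
Row echelon form:
[ 6  -3  4  |  11 ]
[ 0   6  0  |  18 ]
[ 0   0  6  |  30 ]
Back-substitution:
z = (30) / 6 = 5
y = (18) / 6 = 3
x = (11 - (-3)*(3) - (4)*(5)) / 6 = 0

(0, 3, 5)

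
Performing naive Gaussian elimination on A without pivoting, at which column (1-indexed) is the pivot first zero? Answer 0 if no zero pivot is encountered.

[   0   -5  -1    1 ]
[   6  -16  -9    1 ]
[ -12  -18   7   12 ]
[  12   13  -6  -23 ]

Naive forward elimination:
Pivot entry (1,1) is zero but row 2 has 6 in column 1 -> naive elimination stops; a row interchange (e.g. R1 <-> R2) would be required here.

first zero-pivot column = 1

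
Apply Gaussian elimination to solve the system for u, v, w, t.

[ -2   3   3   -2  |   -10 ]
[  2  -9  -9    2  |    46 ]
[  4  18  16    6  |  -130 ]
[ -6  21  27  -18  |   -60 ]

Forward elimination on [A|b]:
R2 <- R2 - (-1)*R1:  [  0  -6  -6   0  36 ]
R3 <- R3 - (-2)*R1:  [    0    24    22     2  -150 ]
R4 <- R4 - (3)*R1:  [   0   12   18  -12  -30 ]
R3 <- R3 - (-4)*R2:  [  0   0  -2   2  -6 ]
R4 <- R4 - (-2)*R2:  [   0    0    6  -12   42 ]
R4 <- R4 - (-3)*R3:  [  0   0   0  -6  24 ]
Row echelon form:
[ -2   3   3  -2  |  -10 ]
[  0  -6  -6   0  |   36 ]
[  0   0  -2   2  |   -6 ]
[  0   0   0  -6  |   24 ]
Back-substitution:
t = (24) / -6 = -4
w = (-6 - (2)*(-4)) / -2 = -1
v = (36 - (-6)*(-1)) / -6 = -5
u = (-10 - (3)*(-5) - (3)*(-1) - (-2)*(-4)) / -2 = 0

(0, -5, -1, -4)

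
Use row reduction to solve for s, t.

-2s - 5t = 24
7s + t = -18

Forward elimination on [A|b]:
R2 <- R2 - (-7/2)*R1:  [     0  -33/2     66 ]
Row echelon form:
[ -2     -5  |  24 ]
[  0  -33/2  |  66 ]
Back-substitution:
t = (66) / (-33/2) = -4
s = (24 - (-5)*(-4)) / -2 = -2

(-2, -4)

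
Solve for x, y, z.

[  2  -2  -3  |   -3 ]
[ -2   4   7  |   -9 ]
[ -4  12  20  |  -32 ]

Forward elimination on [A|b]:
R2 <- R2 - (-1)*R1:  [   0    2    4  -12 ]
R3 <- R3 - (-2)*R1:  [   0    8   14  -38 ]
R3 <- R3 - (4)*R2:  [  0   0  -2  10 ]
Row echelon form:
[ 2  -2  -3  |   -3 ]
[ 0   2   4  |  -12 ]
[ 0   0  -2  |   10 ]
Back-substitution:
z = (10) / -2 = -5
y = (-12 - (4)*(-5)) / 2 = 4
x = (-3 - (-2)*(4) - (-3)*(-5)) / 2 = -5

(-5, 4, -5)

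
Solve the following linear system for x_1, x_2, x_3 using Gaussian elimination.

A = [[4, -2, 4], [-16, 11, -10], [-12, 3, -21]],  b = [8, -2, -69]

(-3, 0, 5)

Forward elimination on [A|b]:
R2 <- R2 - (-4)*R1:  [  0   3   6  30 ]
R3 <- R3 - (-3)*R1:  [   0   -3   -9  -45 ]
R3 <- R3 - (-1)*R2:  [   0    0   -3  -15 ]
Row echelon form:
[ 4  -2   4  |    8 ]
[ 0   3   6  |   30 ]
[ 0   0  -3  |  -15 ]
Back-substitution:
x_3 = (-15) / -3 = 5
x_2 = (30 - (6)*(5)) / 3 = 0
x_1 = (8 - (-2)*(0) - (4)*(5)) / 4 = -3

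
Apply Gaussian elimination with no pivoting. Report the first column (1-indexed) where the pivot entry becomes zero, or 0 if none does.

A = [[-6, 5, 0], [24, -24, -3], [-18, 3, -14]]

first zero-pivot column = 0

Naive forward elimination:
R2 <- R2 - (-4)*R1:  [  0  -4  -3 ]
R3 <- R3 - (3)*R1:  [   0  -12  -14 ]
R3 <- R3 - (3)*R2:  [  0   0  -5 ]
All pivots nonzero; naive elimination completes without hitting a zero pivot.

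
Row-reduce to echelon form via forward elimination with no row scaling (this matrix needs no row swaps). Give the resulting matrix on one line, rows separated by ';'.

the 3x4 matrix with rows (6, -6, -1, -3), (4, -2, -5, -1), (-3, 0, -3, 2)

Forward elimination:
R2 <- R2 - (2/3)*R1:  [     0      2  -13/3      1 ]
R3 <- R3 - (-1/2)*R1:  [    0    -3  -7/2   1/2 ]
R3 <- R3 - (-3/2)*R2:  [   0    0  -10    2 ]
Row echelon form:
[ 6  -6     -1  -3 ]
[ 0   2  -13/3   1 ]
[ 0   0    -10   2 ]

REF = [6 -6 -1 -3; 0 2 -13/3 1; 0 0 -10 2]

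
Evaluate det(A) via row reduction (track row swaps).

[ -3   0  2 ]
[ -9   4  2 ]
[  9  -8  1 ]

Forward elimination:
R2 <- R2 - (3)*R1:  [  0   4  -4 ]
R3 <- R3 - (-3)*R1:  [  0  -8   7 ]
R3 <- R3 - (-2)*R2:  [  0   0  -1 ]
Upper-triangular form:
[ -3  0   2 ]
[  0  4  -4 ]
[  0  0  -1 ]
det(A) = (-1)^0 * (-3) * (4) * (-1) = 12  (0 row swaps -> sign +1)

det(A) = 12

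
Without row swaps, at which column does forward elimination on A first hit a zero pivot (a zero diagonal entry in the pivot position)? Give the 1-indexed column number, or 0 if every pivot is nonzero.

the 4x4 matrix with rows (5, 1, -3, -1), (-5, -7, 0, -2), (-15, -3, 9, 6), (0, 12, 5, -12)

Naive forward elimination:
R2 <- R2 - (-1)*R1:  [  0  -6  -3  -3 ]
R3 <- R3 - (-3)*R1:  [ 0  0  0  3 ]
R4 <- R4 - (-2)*R2:  [   0    0   -1  -18 ]
Matrix at this point:
[ 5   1  -3   -1 ]
[ 0  -6  -3   -3 ]
[ 0   0   0    3 ]
[ 0   0  -1  -18 ]
Pivot entry (3,3) is zero but row 4 has -1 in column 3 -> naive elimination stops; a row interchange (e.g. R3 <-> R4) would be required here.

first zero-pivot column = 3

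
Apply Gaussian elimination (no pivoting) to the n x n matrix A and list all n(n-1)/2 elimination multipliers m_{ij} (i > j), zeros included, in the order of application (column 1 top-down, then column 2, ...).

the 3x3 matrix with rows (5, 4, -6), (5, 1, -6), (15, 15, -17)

multipliers: 1, 3, -1

Forward elimination:
R2 <- R2 - (1)*R1:  [  0  -3   0 ]
R3 <- R3 - (3)*R1:  [ 0  3  1 ]
R3 <- R3 - (-1)*R2:  [ 0  0  1 ]
Multipliers (in order of application): m_{21} = 1, m_{31} = 3, m_{32} = -1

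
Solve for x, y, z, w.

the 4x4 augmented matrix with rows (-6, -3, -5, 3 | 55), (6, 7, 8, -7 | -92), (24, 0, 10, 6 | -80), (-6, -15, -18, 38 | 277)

(-5, -5, 1, 5)

Forward elimination on [A|b]:
R2 <- R2 - (-1)*R1:  [   0    4    3   -4  -37 ]
R3 <- R3 - (-4)*R1:  [   0  -12  -10   18  140 ]
R4 <- R4 - (1)*R1:  [   0  -12  -13   35  222 ]
R3 <- R3 - (-3)*R2:  [  0   0  -1   6  29 ]
R4 <- R4 - (-3)*R2:  [   0    0   -4   23  111 ]
R4 <- R4 - (4)*R3:  [  0   0   0  -1  -5 ]
Row echelon form:
[ -6  -3  -5   3  |   55 ]
[  0   4   3  -4  |  -37 ]
[  0   0  -1   6  |   29 ]
[  0   0   0  -1  |   -5 ]
Back-substitution:
w = (-5) / -1 = 5
z = (29 - (6)*(5)) / -1 = 1
y = (-37 - (3)*(1) - (-4)*(5)) / 4 = -5
x = (55 - (-3)*(-5) - (-5)*(1) - (3)*(5)) / -6 = -5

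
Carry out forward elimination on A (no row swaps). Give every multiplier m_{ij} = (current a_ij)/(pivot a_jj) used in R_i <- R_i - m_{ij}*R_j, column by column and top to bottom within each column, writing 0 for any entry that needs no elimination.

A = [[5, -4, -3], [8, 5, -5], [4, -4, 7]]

multipliers: 8/5, 4/5, -4/57

Forward elimination:
R2 <- R2 - (8/5)*R1:  [    0  57/5  -1/5 ]
R3 <- R3 - (4/5)*R1:  [    0  -4/5  47/5 ]
R3 <- R3 - (-4/57)*R2:  [      0       0  535/57 ]
Multipliers (in order of application): m_{21} = 8/5, m_{31} = 4/5, m_{32} = -4/57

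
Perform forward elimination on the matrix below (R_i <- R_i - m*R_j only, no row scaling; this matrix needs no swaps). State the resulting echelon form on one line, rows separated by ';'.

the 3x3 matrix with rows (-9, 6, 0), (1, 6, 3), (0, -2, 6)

REF = [-9 6 0; 0 20/3 3; 0 0 69/10]

Forward elimination:
R2 <- R2 - (-1/9)*R1:  [    0  20/3     3 ]
R3 <- R3 - (-3/10)*R2:  [     0      0  69/10 ]
Row echelon form:
[ -9     6      0 ]
[  0  20/3      3 ]
[  0     0  69/10 ]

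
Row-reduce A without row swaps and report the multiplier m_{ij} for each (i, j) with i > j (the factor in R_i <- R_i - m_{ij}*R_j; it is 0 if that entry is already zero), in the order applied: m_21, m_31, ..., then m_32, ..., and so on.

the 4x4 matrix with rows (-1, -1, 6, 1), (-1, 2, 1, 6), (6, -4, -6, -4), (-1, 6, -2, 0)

Forward elimination:
R2 <- R2 - (1)*R1:  [  0   3  -5   5 ]
R3 <- R3 - (-6)*R1:  [   0  -10   30    2 ]
R4 <- R4 - (1)*R1:  [  0   7  -8  -1 ]
R3 <- R3 - (-10/3)*R2:  [    0     0  40/3  56/3 ]
R4 <- R4 - (7/3)*R2:  [     0      0   11/3  -38/3 ]
R4 <- R4 - (11/40)*R3:  [     0      0      0  -89/5 ]
Multipliers (in order of application): m_{21} = 1, m_{31} = -6, m_{41} = 1, m_{32} = -10/3, m_{42} = 7/3, m_{43} = 11/40

multipliers: 1, -6, 1, -10/3, 7/3, 11/40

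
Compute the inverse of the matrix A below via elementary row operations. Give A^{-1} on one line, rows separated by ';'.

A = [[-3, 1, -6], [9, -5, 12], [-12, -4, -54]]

inverse = [-53/6 -13/6 1/2; -19/2 -5/2 1/2; 8/3 2/3 -1/6]

Gauss-Jordan on [A | I]:
R1 <- (1/-3)*R1:  [    1  -1/3     2  |  -1/3     0     0 ]
R2 <- R2 - (9)*R1:  [  0  -2  -6  |   3   1   0 ]
R3 <- R3 - (-12)*R1:  [   0   -8  -30  |   -4    0    1 ]
R2 <- (1/-2)*R2:  [    0     1     3  |  -3/2  -1/2     0 ]
R1 <- R1 - (-1/3)*R2:  [    1     0     3  |  -5/6  -1/6     0 ]
R3 <- R3 - (-8)*R2:  [   0    0   -6  |  -16   -4    1 ]
R3 <- (1/-6)*R3:  [    0     0     1  |   8/3   2/3  -1/6 ]
R1 <- R1 - (3)*R3:  [     1      0      0  |  -53/6  -13/6    1/2 ]
R2 <- R2 - (3)*R3:  [     0      1      0  |  -19/2   -5/2    1/2 ]
Right block of [I | A^{-1}] is the inverse:
[ -53/6  -13/6   1/2 ]
[ -19/2   -5/2   1/2 ]
[   8/3    2/3  -1/6 ]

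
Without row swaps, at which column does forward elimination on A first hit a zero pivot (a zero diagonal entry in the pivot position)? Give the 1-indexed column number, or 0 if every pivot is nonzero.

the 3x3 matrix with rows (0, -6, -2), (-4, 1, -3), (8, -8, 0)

first zero-pivot column = 1

Naive forward elimination:
Pivot entry (1,1) is zero but row 2 has -4 in column 1 -> naive elimination stops; a row interchange (e.g. R1 <-> R2) would be required here.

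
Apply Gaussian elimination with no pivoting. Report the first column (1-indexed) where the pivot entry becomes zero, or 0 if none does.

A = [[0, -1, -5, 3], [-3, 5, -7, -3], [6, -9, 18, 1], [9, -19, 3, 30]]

Naive forward elimination:
Pivot entry (1,1) is zero but row 2 has -3 in column 1 -> naive elimination stops; a row interchange (e.g. R1 <-> R2) would be required here.

first zero-pivot column = 1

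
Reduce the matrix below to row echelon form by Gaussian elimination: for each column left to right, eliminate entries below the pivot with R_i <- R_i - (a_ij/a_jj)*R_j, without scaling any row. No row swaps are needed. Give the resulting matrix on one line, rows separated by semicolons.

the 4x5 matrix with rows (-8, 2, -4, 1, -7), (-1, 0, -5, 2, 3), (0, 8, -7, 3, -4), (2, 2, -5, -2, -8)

REF = [-8 2 -4 1 -7; 0 -1/4 -9/2 15/8 31/8; 0 0 -151 63 120; 0 0 0 -646/151 -1741/151]

Forward elimination:
R2 <- R2 - (1/8)*R1:  [    0  -1/4  -9/2  15/8  31/8 ]
R4 <- R4 - (-1/4)*R1:  [     0    5/2     -6   -7/4  -39/4 ]
R3 <- R3 - (-32)*R2:  [    0     0  -151    63   120 ]
R4 <- R4 - (-10)*R2:  [   0    0  -51   17   29 ]
R4 <- R4 - (51/151)*R3:  [         0          0          0   -646/151  -1741/151 ]
Row echelon form:
[ -8     2    -4         1         -7 ]
[  0  -1/4  -9/2      15/8       31/8 ]
[  0     0  -151        63        120 ]
[  0     0     0  -646/151  -1741/151 ]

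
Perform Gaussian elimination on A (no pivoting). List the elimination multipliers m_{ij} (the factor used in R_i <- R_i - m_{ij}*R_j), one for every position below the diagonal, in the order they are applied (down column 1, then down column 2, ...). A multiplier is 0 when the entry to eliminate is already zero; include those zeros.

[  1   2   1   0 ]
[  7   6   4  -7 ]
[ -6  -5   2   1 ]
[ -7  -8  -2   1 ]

multipliers: 7, -6, -7, -7/8, -3/4, 22/43

Forward elimination:
R2 <- R2 - (7)*R1:  [  0  -8  -3  -7 ]
R3 <- R3 - (-6)*R1:  [ 0  7  8  1 ]
R4 <- R4 - (-7)*R1:  [ 0  6  5  1 ]
R3 <- R3 - (-7/8)*R2:  [     0      0   43/8  -41/8 ]
R4 <- R4 - (-3/4)*R2:  [     0      0   11/4  -17/4 ]
R4 <- R4 - (22/43)*R3:  [      0       0       0  -70/43 ]
Multipliers (in order of application): m_{21} = 7, m_{31} = -6, m_{41} = -7, m_{32} = -7/8, m_{42} = -3/4, m_{43} = 22/43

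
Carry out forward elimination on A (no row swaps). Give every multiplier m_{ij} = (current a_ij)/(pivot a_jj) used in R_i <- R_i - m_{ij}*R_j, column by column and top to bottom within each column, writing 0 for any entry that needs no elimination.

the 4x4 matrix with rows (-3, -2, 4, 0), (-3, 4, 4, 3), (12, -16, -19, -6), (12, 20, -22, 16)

multipliers: 1, -4, -4, -4, 2, 2

Forward elimination:
R2 <- R2 - (1)*R1:  [ 0  6  0  3 ]
R3 <- R3 - (-4)*R1:  [   0  -24   -3   -6 ]
R4 <- R4 - (-4)*R1:  [  0  12  -6  16 ]
R3 <- R3 - (-4)*R2:  [  0   0  -3   6 ]
R4 <- R4 - (2)*R2:  [  0   0  -6  10 ]
R4 <- R4 - (2)*R3:  [  0   0   0  -2 ]
Multipliers (in order of application): m_{21} = 1, m_{31} = -4, m_{41} = -4, m_{32} = -4, m_{42} = 2, m_{43} = 2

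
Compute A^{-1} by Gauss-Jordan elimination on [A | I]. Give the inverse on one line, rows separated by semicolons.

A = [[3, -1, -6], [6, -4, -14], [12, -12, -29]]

inverse = [26/9 -43/18 5/9; -1/3 5/6 -1/3; 4/3 -4/3 1/3]

Gauss-Jordan on [A | I]:
R1 <- (1/3)*R1:  [    1  -1/3    -2  |   1/3     0     0 ]
R2 <- R2 - (6)*R1:  [  0  -2  -2  |  -2   1   0 ]
R3 <- R3 - (12)*R1:  [  0  -8  -5  |  -4   0   1 ]
R2 <- (1/-2)*R2:  [    0     1     1  |     1  -1/2     0 ]
R1 <- R1 - (-1/3)*R2:  [    1     0  -5/3  |   2/3  -1/6     0 ]
R3 <- R3 - (-8)*R2:  [  0   0   3  |   4  -4   1 ]
R3 <- (1/3)*R3:  [    0     0     1  |   4/3  -4/3   1/3 ]
R1 <- R1 - (-5/3)*R3:  [      1       0       0  |    26/9  -43/18     5/9 ]
R2 <- R2 - (1)*R3:  [    0     1     0  |  -1/3   5/6  -1/3 ]
Right block of [I | A^{-1}] is the inverse:
[ 26/9  -43/18   5/9 ]
[ -1/3     5/6  -1/3 ]
[  4/3    -4/3   1/3 ]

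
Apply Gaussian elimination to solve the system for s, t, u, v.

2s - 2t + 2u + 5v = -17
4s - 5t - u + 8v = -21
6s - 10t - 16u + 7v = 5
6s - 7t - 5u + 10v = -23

(-5, -1, -2, -1)

Forward elimination on [A|b]:
R2 <- R2 - (2)*R1:  [  0  -1  -5  -2  13 ]
R3 <- R3 - (3)*R1:  [   0   -4  -22   -8   56 ]
R4 <- R4 - (3)*R1:  [   0   -1  -11   -5   28 ]
R3 <- R3 - (4)*R2:  [  0   0  -2   0   4 ]
R4 <- R4 - (1)*R2:  [  0   0  -6  -3  15 ]
R4 <- R4 - (3)*R3:  [  0   0   0  -3   3 ]
Row echelon form:
[ 2  -2   2   5  |  -17 ]
[ 0  -1  -5  -2  |   13 ]
[ 0   0  -2   0  |    4 ]
[ 0   0   0  -3  |    3 ]
Back-substitution:
v = (3) / -3 = -1
u = (4) / -2 = -2
t = (13 - (-5)*(-2) - (-2)*(-1)) / -1 = -1
s = (-17 - (-2)*(-1) - (2)*(-2) - (5)*(-1)) / 2 = -5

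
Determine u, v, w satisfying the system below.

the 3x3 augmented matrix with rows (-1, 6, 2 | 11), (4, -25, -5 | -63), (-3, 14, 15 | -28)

Forward elimination on [A|b]:
R2 <- R2 - (-4)*R1:  [   0   -1    3  -19 ]
R3 <- R3 - (3)*R1:  [   0   -4    9  -61 ]
R3 <- R3 - (4)*R2:  [  0   0  -3  15 ]
Row echelon form:
[ -1   6   2  |   11 ]
[  0  -1   3  |  -19 ]
[  0   0  -3  |   15 ]
Back-substitution:
w = (15) / -3 = -5
v = (-19 - (3)*(-5)) / -1 = 4
u = (11 - (6)*(4) - (2)*(-5)) / -1 = 3

(3, 4, -5)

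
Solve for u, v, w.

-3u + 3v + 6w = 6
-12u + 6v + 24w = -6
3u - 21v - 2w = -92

(5, 5, 1)

Forward elimination on [A|b]:
R2 <- R2 - (4)*R1:  [   0   -6    0  -30 ]
R3 <- R3 - (-1)*R1:  [   0  -18    4  -86 ]
R3 <- R3 - (3)*R2:  [ 0  0  4  4 ]
Row echelon form:
[ -3   3  6  |    6 ]
[  0  -6  0  |  -30 ]
[  0   0  4  |    4 ]
Back-substitution:
w = (4) / 4 = 1
v = (-30) / -6 = 5
u = (6 - (3)*(5) - (6)*(1)) / -3 = 5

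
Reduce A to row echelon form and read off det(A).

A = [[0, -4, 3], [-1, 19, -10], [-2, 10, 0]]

Forward elimination:
R1 <-> R2   (pivot in column 1 was zero)
[ -1  19  -10 ]
[  0  -4    3 ]
[ -2  10    0 ]
R3 <- R3 - (2)*R1:  [   0  -28   20 ]
R3 <- R3 - (7)*R2:  [  0   0  -1 ]
Upper-triangular form:
[ -1  19  -10 ]
[  0  -4    3 ]
[  0   0   -1 ]
det(A) = (-1)^1 * (-1) * (-4) * (-1) = 4  (1 row swap -> sign -1)

det(A) = 4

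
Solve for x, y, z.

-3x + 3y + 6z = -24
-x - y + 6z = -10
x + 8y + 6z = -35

(1, -3, -2)

Forward elimination on [A|b]:
R2 <- R2 - (1/3)*R1:  [  0  -2   4  -2 ]
R3 <- R3 - (-1/3)*R1:  [   0    9    8  -43 ]
R3 <- R3 - (-9/2)*R2:  [   0    0   26  -52 ]
Row echelon form:
[ -3   3   6  |  -24 ]
[  0  -2   4  |   -2 ]
[  0   0  26  |  -52 ]
Back-substitution:
z = (-52) / 26 = -2
y = (-2 - (4)*(-2)) / -2 = -3
x = (-24 - (3)*(-3) - (6)*(-2)) / -3 = 1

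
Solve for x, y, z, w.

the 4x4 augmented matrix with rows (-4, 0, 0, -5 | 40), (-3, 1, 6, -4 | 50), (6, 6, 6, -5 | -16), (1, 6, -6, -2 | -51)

Forward elimination on [A|b]:
R2 <- R2 - (3/4)*R1:  [    0     1     6  -1/4    20 ]
R3 <- R3 - (-3/2)*R1:  [     0      6      6  -25/2     44 ]
R4 <- R4 - (-1/4)*R1:  [     0      6     -6  -13/4    -41 ]
R3 <- R3 - (6)*R2:  [   0    0  -30  -11  -76 ]
R4 <- R4 - (6)*R2:  [    0     0   -42  -7/4  -161 ]
R4 <- R4 - (7/5)*R3:  [      0       0       0  273/20  -273/5 ]
Row echelon form:
[ -4  0    0      -5  |      40 ]
[  0  1    6    -1/4  |      20 ]
[  0  0  -30     -11  |     -76 ]
[  0  0    0  273/20  |  -273/5 ]
Back-substitution:
w = (-273/5) / (273/20) = -4
z = (-76 - (-11)*(-4)) / -30 = 4
y = (20 - (6)*(4) - (-1/4)*(-4)) / 1 = -5
x = (40 - (-5)*(-4)) / -4 = -5

(-5, -5, 4, -4)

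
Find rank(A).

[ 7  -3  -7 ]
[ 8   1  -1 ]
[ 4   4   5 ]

Row reduction:
R2 <- R2 - (8/7)*R1:  [    0  31/7     7 ]
R3 <- R3 - (4/7)*R1:  [    0  40/7     9 ]
R3 <- R3 - (40/31)*R2:  [     0      0  -1/31 ]
Row echelon form:
[ 7    -3     -7 ]
[ 0  31/7      7 ]
[ 0     0  -1/31 ]
Nonzero rows / pivot columns: 3

rank(A) = 3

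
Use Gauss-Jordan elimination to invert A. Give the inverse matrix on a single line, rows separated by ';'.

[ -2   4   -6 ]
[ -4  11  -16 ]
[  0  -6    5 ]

Gauss-Jordan on [A | I]:
R1 <- (1/-2)*R1:  [    1    -2     3  |  -1/2     0     0 ]
R2 <- R2 - (-4)*R1:  [  0   3  -4  |  -2   1   0 ]
R2 <- (1/3)*R2:  [    0     1  -4/3  |  -2/3   1/3     0 ]
R1 <- R1 - (-2)*R2:  [     1      0    1/3  |  -11/6    2/3      0 ]
R3 <- R3 - (-6)*R2:  [  0   0  -3  |  -4   2   1 ]
R3 <- (1/-3)*R3:  [    0     0     1  |   4/3  -2/3  -1/3 ]
R1 <- R1 - (1/3)*R3:  [      1       0       0  |  -41/18     8/9     1/9 ]
R2 <- R2 - (-4/3)*R3:  [    0     1     0  |  10/9  -5/9  -4/9 ]
Right block of [I | A^{-1}] is the inverse:
[ -41/18   8/9   1/9 ]
[   10/9  -5/9  -4/9 ]
[    4/3  -2/3  -1/3 ]

inverse = [-41/18 8/9 1/9; 10/9 -5/9 -4/9; 4/3 -2/3 -1/3]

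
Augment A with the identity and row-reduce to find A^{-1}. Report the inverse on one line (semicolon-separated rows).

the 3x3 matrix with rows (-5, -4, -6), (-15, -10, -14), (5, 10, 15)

Gauss-Jordan on [A | I]:
R1 <- (1/-5)*R1:  [    1   4/5   6/5  |  -1/5     0     0 ]
R2 <- R2 - (-15)*R1:  [  0   2   4  |  -3   1   0 ]
R3 <- R3 - (5)*R1:  [ 0  6  9  |  1  0  1 ]
R2 <- (1/2)*R2:  [    0     1     2  |  -3/2   1/2     0 ]
R1 <- R1 - (4/5)*R2:  [    1     0  -2/5  |     1  -2/5     0 ]
R3 <- R3 - (6)*R2:  [  0   0  -3  |  10  -3   1 ]
R3 <- (1/-3)*R3:  [     0      0      1  |  -10/3      1   -1/3 ]
R1 <- R1 - (-2/5)*R3:  [     1      0      0  |   -1/3      0  -2/15 ]
R2 <- R2 - (2)*R3:  [    0     1     0  |  31/6  -3/2   2/3 ]
Right block of [I | A^{-1}] is the inverse:
[  -1/3     0  -2/15 ]
[  31/6  -3/2    2/3 ]
[ -10/3     1   -1/3 ]

inverse = [-1/3 0 -2/15; 31/6 -3/2 2/3; -10/3 1 -1/3]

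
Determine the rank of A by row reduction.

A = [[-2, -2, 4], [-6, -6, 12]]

Row reduction:
R2 <- R2 - (3)*R1:  [ 0  0  0 ]
Row echelon form:
[ -2  -2  4 ]
[  0   0  0 ]
Nonzero rows / pivot columns: 1

rank(A) = 1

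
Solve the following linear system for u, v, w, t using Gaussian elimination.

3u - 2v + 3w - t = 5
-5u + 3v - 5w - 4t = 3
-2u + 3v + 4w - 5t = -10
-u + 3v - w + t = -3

(4, 0, -3, -2)

Forward elimination on [A|b]:
R2 <- R2 - (-5/3)*R1:  [     0   -1/3      0  -17/3   34/3 ]
R3 <- R3 - (-2/3)*R1:  [     0    5/3      6  -17/3  -20/3 ]
R4 <- R4 - (-1/3)*R1:  [    0   7/3     0   2/3  -4/3 ]
R3 <- R3 - (-5)*R2:  [   0    0    6  -34   50 ]
R4 <- R4 - (-7)*R2:  [   0    0    0  -39   78 ]
Row echelon form:
[ 3    -2  3     -1  |     5 ]
[ 0  -1/3  0  -17/3  |  34/3 ]
[ 0     0  6    -34  |    50 ]
[ 0     0  0    -39  |    78 ]
Back-substitution:
t = (78) / -39 = -2
w = (50 - (-34)*(-2)) / 6 = -3
v = (34/3 - (-17/3)*(-2)) / (-1/3) = 0
u = (5 - (-2)*(0) - (3)*(-3) - (-1)*(-2)) / 3 = 4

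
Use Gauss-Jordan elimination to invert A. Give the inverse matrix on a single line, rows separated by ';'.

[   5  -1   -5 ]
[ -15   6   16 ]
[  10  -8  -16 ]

inverse = [-8/15 -2/5 -7/30; 4/3 1/2 1/12; -1 -1/2 -1/4]

Gauss-Jordan on [A | I]:
R1 <- (1/5)*R1:  [    1  -1/5    -1  |   1/5     0     0 ]
R2 <- R2 - (-15)*R1:  [ 0  3  1  |  3  1  0 ]
R3 <- R3 - (10)*R1:  [  0  -6  -6  |  -2   0   1 ]
R2 <- (1/3)*R2:  [   0    1  1/3  |    1  1/3    0 ]
R1 <- R1 - (-1/5)*R2:  [      1       0  -14/15  |     2/5    1/15       0 ]
R3 <- R3 - (-6)*R2:  [  0   0  -4  |   4   2   1 ]
R3 <- (1/-4)*R3:  [    0     0     1  |    -1  -1/2  -1/4 ]
R1 <- R1 - (-14/15)*R3:  [     1      0      0  |  -8/15   -2/5  -7/30 ]
R2 <- R2 - (1/3)*R3:  [    0     1     0  |   4/3   1/2  1/12 ]
Right block of [I | A^{-1}] is the inverse:
[ -8/15  -2/5  -7/30 ]
[   4/3   1/2   1/12 ]
[    -1  -1/2   -1/4 ]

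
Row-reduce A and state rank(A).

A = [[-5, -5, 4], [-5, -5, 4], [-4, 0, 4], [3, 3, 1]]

Row reduction:
R2 <- R2 - (1)*R1:  [ 0  0  0 ]
R3 <- R3 - (4/5)*R1:  [   0    4  4/5 ]
R4 <- R4 - (-3/5)*R1:  [    0     0  17/5 ]
R2 <-> R3   (pivot in column 2 was zero)
[ -5  -5     4 ]
[  0   4   4/5 ]
[  0   0     0 ]
[  0   0  17/5 ]
R3 <-> R4   (pivot in column 3 was zero)
[ -5  -5     4 ]
[  0   4   4/5 ]
[  0   0  17/5 ]
[  0   0     0 ]
Row echelon form:
[ -5  -5     4 ]
[  0   4   4/5 ]
[  0   0  17/5 ]
[  0   0     0 ]
Nonzero rows / pivot columns: 3

rank(A) = 3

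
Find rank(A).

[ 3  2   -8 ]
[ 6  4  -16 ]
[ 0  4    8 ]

Row reduction:
R2 <- R2 - (2)*R1:  [ 0  0  0 ]
R2 <-> R3   (pivot in column 2 was zero)
[ 3  2  -8 ]
[ 0  4   8 ]
[ 0  0   0 ]
Row echelon form:
[ 3  2  -8 ]
[ 0  4   8 ]
[ 0  0   0 ]
Nonzero rows / pivot columns: 2

rank(A) = 2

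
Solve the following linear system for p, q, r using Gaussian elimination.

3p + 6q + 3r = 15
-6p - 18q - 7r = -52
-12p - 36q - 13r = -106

Forward elimination on [A|b]:
R2 <- R2 - (-2)*R1:  [   0   -6   -1  -22 ]
R3 <- R3 - (-4)*R1:  [   0  -12   -1  -46 ]
R3 <- R3 - (2)*R2:  [  0   0   1  -2 ]
Row echelon form:
[ 3   6   3  |   15 ]
[ 0  -6  -1  |  -22 ]
[ 0   0   1  |   -2 ]
Back-substitution:
r = (-2) / 1 = -2
q = (-22 - (-1)*(-2)) / -6 = 4
p = (15 - (6)*(4) - (3)*(-2)) / 3 = -1

(-1, 4, -2)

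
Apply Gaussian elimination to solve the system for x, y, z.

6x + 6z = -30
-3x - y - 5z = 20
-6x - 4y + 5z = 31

(-4, -3, -1)

Forward elimination on [A|b]:
R2 <- R2 - (-1/2)*R1:  [  0  -1  -2   5 ]
R3 <- R3 - (-1)*R1:  [  0  -4  11   1 ]
R3 <- R3 - (4)*R2:  [   0    0   19  -19 ]
Row echelon form:
[ 6   0   6  |  -30 ]
[ 0  -1  -2  |    5 ]
[ 0   0  19  |  -19 ]
Back-substitution:
z = (-19) / 19 = -1
y = (5 - (-2)*(-1)) / -1 = -3
x = (-30 - (6)*(-1)) / 6 = -4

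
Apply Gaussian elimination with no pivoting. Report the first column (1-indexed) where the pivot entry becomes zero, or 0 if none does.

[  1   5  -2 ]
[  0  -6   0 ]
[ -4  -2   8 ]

first zero-pivot column = 3

Naive forward elimination:
R3 <- R3 - (-4)*R1:  [  0  18   0 ]
R3 <- R3 - (-3)*R2:  [ 0  0  0 ]
Matrix at this point:
[ 1   5  -2 ]
[ 0  -6   0 ]
[ 0   0   0 ]
Pivot entry (3,3) in the last row is zero and there are no rows below to swap with -> zero pivot in column 3 (A is singular).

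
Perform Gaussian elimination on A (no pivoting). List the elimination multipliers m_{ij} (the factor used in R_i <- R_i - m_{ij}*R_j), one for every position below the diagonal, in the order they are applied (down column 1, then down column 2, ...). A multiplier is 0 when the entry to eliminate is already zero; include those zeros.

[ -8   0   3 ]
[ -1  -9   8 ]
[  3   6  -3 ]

multipliers: 1/8, -3/8, -2/3

Forward elimination:
R2 <- R2 - (1/8)*R1:  [    0    -9  61/8 ]
R3 <- R3 - (-3/8)*R1:  [     0      6  -15/8 ]
R3 <- R3 - (-2/3)*R2:  [     0      0  77/24 ]
Multipliers (in order of application): m_{21} = 1/8, m_{31} = -3/8, m_{32} = -2/3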